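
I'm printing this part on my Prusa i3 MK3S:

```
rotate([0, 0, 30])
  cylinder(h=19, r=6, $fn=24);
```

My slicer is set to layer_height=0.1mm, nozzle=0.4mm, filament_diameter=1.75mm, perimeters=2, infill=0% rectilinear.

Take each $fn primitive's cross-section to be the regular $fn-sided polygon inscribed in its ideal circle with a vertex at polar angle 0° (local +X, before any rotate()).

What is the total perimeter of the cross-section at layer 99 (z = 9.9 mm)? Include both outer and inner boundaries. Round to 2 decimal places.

At z = 9.9 mm: the r=6 cylinder contributes a regular 24-gon of circumradius 6 (perimeter = 2·24·6.000·sin(180°/24) = 37.59 mm); (rotated 30° about Z; rotation is an isometry so areas/perimeters/island counts are preserved). Overall, the cross-section is a single solid region. Total boundary length (outer) = 37.59 mm.

37.59 mm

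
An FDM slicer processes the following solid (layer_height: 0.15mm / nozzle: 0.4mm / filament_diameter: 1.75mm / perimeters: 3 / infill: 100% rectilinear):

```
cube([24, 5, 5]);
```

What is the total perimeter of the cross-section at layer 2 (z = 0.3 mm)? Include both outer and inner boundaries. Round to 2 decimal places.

At z = 0.3 mm: the 24×5 cube contributes its full rectangle (perimeter 58.00 mm). Overall, the cross-section is a single solid region. Total boundary length (outer) = 58.00 mm.

58.00 mm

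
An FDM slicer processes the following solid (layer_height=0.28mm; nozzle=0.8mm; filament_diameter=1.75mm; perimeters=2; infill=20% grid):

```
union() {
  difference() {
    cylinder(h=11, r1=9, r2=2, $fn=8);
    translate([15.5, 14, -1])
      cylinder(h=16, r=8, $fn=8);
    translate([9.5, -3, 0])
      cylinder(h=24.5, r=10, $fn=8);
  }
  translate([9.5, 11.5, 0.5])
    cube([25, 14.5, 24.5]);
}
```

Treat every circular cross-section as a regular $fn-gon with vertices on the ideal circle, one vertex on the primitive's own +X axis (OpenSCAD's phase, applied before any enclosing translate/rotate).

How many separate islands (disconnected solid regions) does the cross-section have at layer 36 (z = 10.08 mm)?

2

At z = 10.08 mm: the cone (r1=9→r2=2) has section circumradius 2.585 here — a regular 8-gon; the r=8 cylinder at (15.5, 14) gives a regular 8-gon of circumradius 8 (constant along its height); the r=10 cylinder at (9.5, -3) contributes a regular 8-gon of circumradius 10; Taking the first minus the rest: starting from the cone, the r=8 cylinder at (15.5, 14) misses the remaining region (no effect); the r=10 cylinder at (9.5, -3) partially overlaps it — only the 6.18 mm² overlap (of its 282.84 mm²) is removed, clipping the outline — 1 connected region; the cube at (9.5, 11.5) is present — its section is the full 25×14.5 rectangle; Merging all regions: the 2 present regions are separate (no shared area or edge), so areas and boundary lengths simply add and each stays a separate island — 2 connected regions. Overall, the cross-section has 2 separate islands. Island count = 2.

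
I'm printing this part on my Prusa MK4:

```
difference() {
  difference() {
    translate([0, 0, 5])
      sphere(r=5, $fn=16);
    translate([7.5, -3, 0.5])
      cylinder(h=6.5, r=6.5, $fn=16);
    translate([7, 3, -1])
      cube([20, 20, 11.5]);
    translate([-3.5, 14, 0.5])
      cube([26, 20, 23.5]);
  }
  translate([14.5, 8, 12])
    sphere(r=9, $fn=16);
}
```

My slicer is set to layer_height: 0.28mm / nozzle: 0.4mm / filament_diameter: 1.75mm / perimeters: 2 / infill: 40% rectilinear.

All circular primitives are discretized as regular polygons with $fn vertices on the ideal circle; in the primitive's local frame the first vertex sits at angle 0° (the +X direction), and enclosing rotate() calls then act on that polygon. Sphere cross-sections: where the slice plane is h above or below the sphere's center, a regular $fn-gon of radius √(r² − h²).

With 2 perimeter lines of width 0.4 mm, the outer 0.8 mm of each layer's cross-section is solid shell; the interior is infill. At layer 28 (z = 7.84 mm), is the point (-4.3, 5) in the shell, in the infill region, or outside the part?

outside

At z = 7.84 mm: the r=5 sphere slices to a regular 16-gon of circumradius 4.115 (√(r²−h²) with h=2.84 from center); the cylinder at (7.5, -3) is absent (z outside [0.5, 7]); the cube at (7, 3) (footprint 20×20) is included at this height; the 26×20 cube at (-3.5, 14) contributes its full rectangle; Taking the first minus the rest: starting from the r=5 sphere, the 20×20 cube at (7, 3) misses the remaining region (no effect); the 26×20 cube at (-3.5, 14) misses the remaining region (no effect) — 1 connected region; the r=9 sphere at (14.5, 8) slices to a regular 16-gon of circumradius 7.981 (√(r²−h²) with h=4.16 from center); Taking the first minus the rest: starting from the result so far, the r=9 sphere at (14.5, 8) misses the remaining region (no effect) — 1 connected region. Overall, the cross-section is a single solid region. The nearest boundary edge runs (-2.91, 2.91)→(-1.57, 3.80); distance from the point to it = 2.51 mm. The point is not inside any of the regions above, so it lies outside the cross-section (2.51 mm from the nearest boundary).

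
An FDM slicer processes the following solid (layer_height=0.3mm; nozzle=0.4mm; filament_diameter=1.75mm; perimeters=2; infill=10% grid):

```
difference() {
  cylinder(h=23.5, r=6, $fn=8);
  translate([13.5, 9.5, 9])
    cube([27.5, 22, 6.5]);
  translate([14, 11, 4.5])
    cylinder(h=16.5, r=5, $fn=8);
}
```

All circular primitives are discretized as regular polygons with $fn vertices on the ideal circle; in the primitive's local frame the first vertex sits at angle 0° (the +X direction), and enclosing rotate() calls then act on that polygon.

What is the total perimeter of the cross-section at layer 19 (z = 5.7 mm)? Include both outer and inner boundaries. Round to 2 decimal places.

At z = 5.7 mm: the r=6 cylinder contributes a regular 8-gon of circumradius 6 (perimeter = 2·8·6.000·sin(180°/8) = 36.74 mm); the cube at (13.5, 9.5) is absent (z outside [9, 15.5]); the cylinder at (14, 11): section is a regular 8-gon, circumradius r=5 (perimeter = 2·8·5.000·sin(180°/8) = 30.61 mm); After the difference (first − rest): starting from the r=6 cylinder, the r=5 cylinder at (14, 11) misses the remaining region (no effect) — boundary = 36.74 mm. Overall, the cross-section is a single solid region. Total boundary length (outer) = 36.74 mm.

36.74 mm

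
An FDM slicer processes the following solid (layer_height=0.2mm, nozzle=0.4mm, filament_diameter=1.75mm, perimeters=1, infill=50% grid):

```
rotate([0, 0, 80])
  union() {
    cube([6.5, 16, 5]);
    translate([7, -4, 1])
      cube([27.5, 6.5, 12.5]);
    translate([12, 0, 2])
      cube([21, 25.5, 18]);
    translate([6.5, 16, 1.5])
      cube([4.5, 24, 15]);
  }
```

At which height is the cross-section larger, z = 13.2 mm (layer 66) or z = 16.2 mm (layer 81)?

Layer 66 (z = 13.2): the cube is absent (z outside [0, 5]); the cube at (7, -4) (footprint 27.5×6.5) is included at this height (area 178.75 mm²); the 21×25.5 cube at (12, 0) contributes its full rectangle (area 535.50 mm²); the cube at (6.5, 16) (footprint 4.5×24) is included at this height (area 108.00 mm²); Taking the union: the regions partially overlap — summed areas 822.25 mm² minus the doubly-counted overlap 52.50 mm² gives 769.75 mm² — area = 769.75 mm²; (whole slice rotated 80° about Z — lengths, areas and connectivity unchanged). So its area = 769.75 mm². Layer 81 (z = 16.2): the cube is absent (z outside [0, 5]); the cube at (7, -4) is absent (z outside [1, 13.5]); the cube at (12, 0) (footprint 21×25.5) is included at this height (area 535.50 mm²); the cube at (6.5, 16) is present — its section is the full 4.5×24 rectangle (area 108.00 mm²); Taking the union: the 2 present regions are separate (no shared area or edge), so areas and boundary lengths simply add and each stays a separate island — area = 643.50 mm²; (rotated 80° about Z; rotation is an isometry so areas/perimeters/island counts are preserved). So its area = 643.50 mm². Layer 66 is larger (769.75 vs 643.50 mm²).

layer 66 (z = 13.2 mm)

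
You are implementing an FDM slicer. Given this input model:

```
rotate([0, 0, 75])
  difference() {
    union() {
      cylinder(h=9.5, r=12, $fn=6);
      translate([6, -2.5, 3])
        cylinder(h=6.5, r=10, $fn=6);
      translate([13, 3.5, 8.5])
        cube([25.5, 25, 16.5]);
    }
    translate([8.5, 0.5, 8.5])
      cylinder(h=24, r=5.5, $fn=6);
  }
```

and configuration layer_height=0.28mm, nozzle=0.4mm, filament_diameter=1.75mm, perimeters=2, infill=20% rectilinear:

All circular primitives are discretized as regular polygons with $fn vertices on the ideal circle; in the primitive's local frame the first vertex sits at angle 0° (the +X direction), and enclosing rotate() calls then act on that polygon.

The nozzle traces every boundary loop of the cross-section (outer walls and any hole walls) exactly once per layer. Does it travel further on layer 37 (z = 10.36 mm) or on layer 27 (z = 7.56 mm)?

Layer 37 (z = 10.36): the cylinder is not intersected at this z (z outside [0, 9.5]); the cylinder at (6, -2.5) is not intersected at this z (z outside [3, 9.5]); the cube at (13, 3.5) (footprint 25.5×25) is included at this height (perimeter 101.00 mm); Taking the union: only the 25.5×25 cube at (13, 3.5) is present, so the union is just that shape — boundary = 101.00 mm; the r=5.5 cylinder at (8.5, 0.5) gives a regular 6-gon of circumradius 5.5 (constant along its height) (perimeter = 2·6·5.500·sin(180°/6) = 33.00 mm); Taking the first minus the rest: starting from that combined region, the r=5.5 cylinder at (8.5, 0.5) misses the remaining region (no effect) — boundary = 101.00 mm; (whole slice rotated 75° about Z — lengths, areas and connectivity unchanged). So its perimeter = 101.00 mm. Layer 27 (z = 7.56): the r=12 cylinder contributes a regular 6-gon of circumradius 12 (perimeter = 2·6·12.000·sin(180°/6) = 72.00 mm); the r=10 cylinder at (6, -2.5) contributes a regular 6-gon of circumradius 10 (perimeter = 2·6·10.000·sin(180°/6) = 60.00 mm); the cube at (13, 3.5) does not reach this height (z outside [8.5, 25]); Combining (union): the regions partially overlap (shared area 183.08 mm²), so the edge portions inside another operand are dropped and the merged outline is re-measured after clipping — boundary = 80.89 mm; the cylinder at (8.5, 0.5) is not intersected at this z (z outside [8.5, 32.5]); Subtracting the remaining from the first: none of the subtracted shapes is present at this height, so that combined region is unchanged — boundary = 80.89 mm; (whole slice rotated 75° about Z — lengths, areas and connectivity unchanged). So its perimeter = 80.89 mm. Layer 37 is larger (101.00 vs 80.89 mm).

layer 37 (z = 10.36 mm)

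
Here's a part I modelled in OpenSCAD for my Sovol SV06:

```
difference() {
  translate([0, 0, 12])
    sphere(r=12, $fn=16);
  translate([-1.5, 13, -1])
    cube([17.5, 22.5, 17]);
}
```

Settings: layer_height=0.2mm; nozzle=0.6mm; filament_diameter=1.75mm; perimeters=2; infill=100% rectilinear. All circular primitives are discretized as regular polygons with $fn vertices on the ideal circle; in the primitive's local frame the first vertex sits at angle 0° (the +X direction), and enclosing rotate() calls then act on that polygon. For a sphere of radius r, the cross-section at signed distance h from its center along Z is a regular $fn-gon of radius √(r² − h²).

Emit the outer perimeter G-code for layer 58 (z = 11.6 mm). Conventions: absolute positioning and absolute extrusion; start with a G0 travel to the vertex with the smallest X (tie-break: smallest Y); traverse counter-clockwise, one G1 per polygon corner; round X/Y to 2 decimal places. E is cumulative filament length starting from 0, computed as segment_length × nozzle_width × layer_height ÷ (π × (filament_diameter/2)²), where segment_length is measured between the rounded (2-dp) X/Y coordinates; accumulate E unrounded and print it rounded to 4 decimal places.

G0 X-11.99 Y0.00 Z11.60
G1 X-11.08 Y-4.59 E0.2335
G1 X-8.48 Y-8.48 E0.4669
G1 X-4.59 Y-11.08 E0.7003
G1 X0.00 Y-11.99 E0.9338
G1 X4.59 Y-11.08 E1.1672
G1 X8.48 Y-8.48 E1.4007
G1 X11.08 Y-4.59 E1.6341
G1 X11.99 Y0.00 E1.8675
G1 X11.08 Y4.59 E2.1010
G1 X8.48 Y8.48 E2.3344
G1 X4.59 Y11.08 E2.5679
G1 X0.00 Y11.99 E2.8013
G1 X-4.59 Y11.08 E3.0348
G1 X-8.48 Y8.48 E3.2682
G1 X-11.08 Y4.59 E3.5016
G1 X-11.99 Y0.00 E3.7351

At z = 11.6 mm: the r=12 sphere slices to a regular 16-gon of circumradius 11.993 (√(r²−h²) with h=0.4 from center); the 17.5×22.5 cube at (-1.5, 13) contributes its full rectangle; After the difference (first − rest): starting from the r=12 sphere, the 17.5×22.5 cube at (-1.5, 13) misses the remaining region (no effect) — 1 connected region. The outline is a single polygon with 16 vertices. Extrusion per mm of travel: 0.6 × 0.2 / (π × 0.875²) = 0.049890. Accumulating E over each segment gives final E = 3.7351.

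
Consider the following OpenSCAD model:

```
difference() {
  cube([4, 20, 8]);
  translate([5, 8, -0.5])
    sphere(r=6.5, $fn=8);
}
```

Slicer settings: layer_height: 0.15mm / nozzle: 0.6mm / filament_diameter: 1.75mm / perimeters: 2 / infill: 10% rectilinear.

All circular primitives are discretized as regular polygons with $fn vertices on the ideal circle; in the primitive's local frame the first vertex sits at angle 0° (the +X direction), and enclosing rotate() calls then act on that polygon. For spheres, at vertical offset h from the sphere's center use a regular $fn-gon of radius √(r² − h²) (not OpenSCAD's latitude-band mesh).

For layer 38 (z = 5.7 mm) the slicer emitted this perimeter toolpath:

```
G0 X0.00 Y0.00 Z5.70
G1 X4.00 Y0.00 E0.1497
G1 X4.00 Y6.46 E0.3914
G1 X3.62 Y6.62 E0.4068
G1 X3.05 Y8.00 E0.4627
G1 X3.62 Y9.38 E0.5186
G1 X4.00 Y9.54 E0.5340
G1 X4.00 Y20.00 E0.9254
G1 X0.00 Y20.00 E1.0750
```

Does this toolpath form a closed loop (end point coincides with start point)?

no

Start point (G0): (0.00, 0.00). End point (last G1): the path does not return to the start — open.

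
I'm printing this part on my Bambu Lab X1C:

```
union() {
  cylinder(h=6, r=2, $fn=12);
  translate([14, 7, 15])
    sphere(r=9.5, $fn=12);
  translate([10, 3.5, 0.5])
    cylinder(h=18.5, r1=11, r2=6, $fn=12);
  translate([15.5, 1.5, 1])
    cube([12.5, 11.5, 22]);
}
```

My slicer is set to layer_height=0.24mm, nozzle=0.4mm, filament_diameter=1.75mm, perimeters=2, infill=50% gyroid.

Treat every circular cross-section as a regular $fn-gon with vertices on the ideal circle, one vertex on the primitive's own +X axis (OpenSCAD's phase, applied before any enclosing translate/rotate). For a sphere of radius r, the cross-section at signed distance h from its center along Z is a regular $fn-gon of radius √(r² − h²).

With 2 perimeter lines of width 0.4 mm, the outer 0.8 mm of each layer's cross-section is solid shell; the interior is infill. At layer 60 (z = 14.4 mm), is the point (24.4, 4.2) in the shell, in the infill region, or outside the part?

At z = 14.4 mm: the cylinder is absent (z outside [0, 6]); the r=9.5 sphere at (14, 7) slices to a regular 12-gon of circumradius 9.481 (√(r²−h²) with h=0.6 from center); the cone at (10, 3.5): at t=0.751 of its height the radius interpolates to r₁+(r₂−r₁)t = 7.243, giving a regular 12-gon of that circumradius; the 12.5×11.5 cube at (15.5, 1.5) contributes its full rectangle; Combining (union): the regions partially overlap (shared area 202.52 mm²), so overlapping operands fuse into one piece — 1 connected region. Overall, the cross-section is a single solid region. The nearest boundary edge runs (28.00, 1.50)→(21.45, 1.50); distance from the point to it = 2.70 mm. The point is inside the cross-section and 2.70 mm from the nearest boundary — more than the 0.8 mm shell width (2 × 0.4), so it's in the infill interior.

infill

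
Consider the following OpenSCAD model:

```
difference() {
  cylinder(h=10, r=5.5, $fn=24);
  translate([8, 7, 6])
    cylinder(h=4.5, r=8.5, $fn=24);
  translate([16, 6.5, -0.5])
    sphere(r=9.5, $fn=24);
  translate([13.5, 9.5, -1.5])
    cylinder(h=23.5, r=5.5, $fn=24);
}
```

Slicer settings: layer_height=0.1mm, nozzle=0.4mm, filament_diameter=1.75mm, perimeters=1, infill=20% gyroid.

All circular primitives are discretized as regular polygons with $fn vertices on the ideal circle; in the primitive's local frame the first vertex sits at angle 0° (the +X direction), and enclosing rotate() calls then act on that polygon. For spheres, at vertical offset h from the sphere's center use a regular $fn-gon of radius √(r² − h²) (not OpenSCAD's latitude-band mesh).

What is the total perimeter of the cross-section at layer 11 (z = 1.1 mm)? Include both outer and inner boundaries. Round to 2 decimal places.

At z = 1.1 mm: the cylinder: section is a regular 24-gon, circumradius r=5.5 (perimeter = 2·24·5.500·sin(180°/24) = 34.46 mm); the cylinder at (8, 7) is not intersected at this z (z outside [6, 10.5]); the r=9.5 sphere at (16, 6.5) contributes a regular 24-gon of circumradius √(9.5²−1.6²) = 9.364 (perimeter = 2·24·9.364·sin(180°/24) = 58.67 mm); the cylinder at (13.5, 9.5): section is a regular 24-gon, circumradius r=5.5 (perimeter = 2·24·5.500·sin(180°/24) = 34.46 mm); Taking the first minus the rest: starting from the r=5.5 cylinder, the r=9.5 sphere at (16, 6.5) misses the remaining region (no effect); the r=5.5 cylinder at (13.5, 9.5) misses the remaining region (no effect) — boundary = 34.46 mm. Overall, the cross-section is a single solid region. Total boundary length (outer) = 34.46 mm.

34.46 mm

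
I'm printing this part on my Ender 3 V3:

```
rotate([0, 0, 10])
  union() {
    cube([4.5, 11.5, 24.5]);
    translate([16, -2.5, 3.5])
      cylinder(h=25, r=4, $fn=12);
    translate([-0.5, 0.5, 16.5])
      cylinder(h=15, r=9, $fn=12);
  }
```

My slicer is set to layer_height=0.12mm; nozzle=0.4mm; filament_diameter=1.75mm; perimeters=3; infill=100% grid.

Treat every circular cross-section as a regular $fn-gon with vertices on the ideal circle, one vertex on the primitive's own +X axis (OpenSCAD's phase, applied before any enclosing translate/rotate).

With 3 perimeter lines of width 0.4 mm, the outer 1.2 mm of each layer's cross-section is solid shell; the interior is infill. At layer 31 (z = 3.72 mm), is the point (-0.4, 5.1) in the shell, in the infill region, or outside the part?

shell

At z = 3.72 mm: the cube is present — its section is the full 4.5×11.5 rectangle; the r=4 cylinder at (16, -2.5) contributes a regular 12-gon of circumradius 4; the cylinder at (-0.5, 0.5) does not reach this height (z outside [16.5, 31.5]); Merging all regions: the 2 present regions are separate (no shared area or edge), so areas and boundary lengths simply add and each stays a separate island — 2 connected regions; (rotated 10° about Z; rotation is an isometry so areas/perimeters/island counts are preserved). Overall, the cross-section has 2 separate islands. Undo the 10° rotation: the query point maps to (0.492, 5.092) in the un-rotated model frame. The nearest boundary edge runs (0.00, 0.00)→(0.00, 11.50); distance from the point to it = 0.49 mm. (Shell/infill is judged within the island containing the point — the largest one.) The point is inside the cross-section, 0.49 mm from the nearest boundary — within the 1.2 mm shell band (3 × 0.4).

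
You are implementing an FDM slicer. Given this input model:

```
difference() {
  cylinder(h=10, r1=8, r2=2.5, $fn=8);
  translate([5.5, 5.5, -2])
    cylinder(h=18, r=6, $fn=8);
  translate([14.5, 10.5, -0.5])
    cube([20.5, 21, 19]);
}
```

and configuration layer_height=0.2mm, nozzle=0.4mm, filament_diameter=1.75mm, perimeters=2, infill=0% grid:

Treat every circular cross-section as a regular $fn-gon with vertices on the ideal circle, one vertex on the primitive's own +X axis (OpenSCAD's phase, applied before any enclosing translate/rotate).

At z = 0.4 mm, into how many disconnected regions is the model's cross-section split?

At z = 0.4 mm: the cone contributes a regular 8-gon of circumradius 7.780 (interpolated between r1=8 and r2=2.5 at t=0.040); the r=6 cylinder at (5.5, 5.5) gives a regular 8-gon of circumradius 6 (constant along its height); the cube at (14.5, 10.5) is present — its section is the full 20.5×21 rectangle; After the difference (first − rest): starting from the cone, the r=6 cylinder at (5.5, 5.5) partially overlaps it — only the 38.20 mm² overlap (of its 101.82 mm²) is removed, clipping the outline; the 20.5×21 cube at (14.5, 10.5) misses the remaining region (no effect) — 1 connected region. The result has 1 disconnected region.

1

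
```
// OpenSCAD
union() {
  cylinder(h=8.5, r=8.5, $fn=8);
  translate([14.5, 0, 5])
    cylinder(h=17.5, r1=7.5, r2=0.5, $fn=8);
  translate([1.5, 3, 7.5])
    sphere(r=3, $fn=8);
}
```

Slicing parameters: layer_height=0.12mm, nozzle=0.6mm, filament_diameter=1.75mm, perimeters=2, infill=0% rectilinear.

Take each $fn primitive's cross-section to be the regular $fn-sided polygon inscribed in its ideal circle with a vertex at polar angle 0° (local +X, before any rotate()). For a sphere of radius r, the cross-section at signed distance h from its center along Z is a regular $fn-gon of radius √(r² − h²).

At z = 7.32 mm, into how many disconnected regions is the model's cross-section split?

At z = 7.32 mm: the cylinder: section is a regular 8-gon, circumradius r=8.5; the cone at (14.5, 0): at t=0.133 of its height the radius interpolates to r₁+(r₂−r₁)t = 6.572, giving a regular 8-gon of that circumradius; the sphere at (1.5, 3): section is a regular 8-gon, circumradius = √(r²−h²) = √(3²−0.18²) = 2.995; Merging all regions: the regions partially overlap (shared area 25.76 mm²), so overlapping operands fuse into one piece — 1 connected region. The result has 1 disconnected region.

1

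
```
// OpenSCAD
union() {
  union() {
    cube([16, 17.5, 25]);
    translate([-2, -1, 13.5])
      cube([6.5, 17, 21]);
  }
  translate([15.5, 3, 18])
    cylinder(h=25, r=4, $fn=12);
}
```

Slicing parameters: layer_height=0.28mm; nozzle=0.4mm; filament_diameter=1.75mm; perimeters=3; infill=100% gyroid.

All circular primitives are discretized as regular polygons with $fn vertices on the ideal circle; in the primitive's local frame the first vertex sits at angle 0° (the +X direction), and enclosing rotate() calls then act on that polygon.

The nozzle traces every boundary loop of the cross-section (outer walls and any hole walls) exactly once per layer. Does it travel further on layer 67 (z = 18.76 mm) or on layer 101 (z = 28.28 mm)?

layer 67 (z = 18.76 mm)

Layer 67 (z = 18.76): the cube is present — its section is the full 16×17.5 rectangle (perimeter 67.00 mm); the 6.5×17 cube at (-2, -1) contributes its full rectangle (perimeter 47.00 mm); Merging all regions: the regions partially overlap (shared area 72.00 mm²), so the edge portions inside another operand are dropped and the merged outline is re-measured after clipping — boundary = 73.00 mm; the r=4 cylinder at (15.5, 3) gives a regular 12-gon of circumradius 4 (constant along its height) (perimeter = 2·12·4.000·sin(180°/12) = 24.85 mm); Taking the union: the regions partially overlap (shared area 25.89 mm²), so the edge portions inside another operand are dropped and the merged outline is re-measured after clipping — boundary = 77.80 mm. So its perimeter = 77.80 mm. Layer 101 (z = 28.28): the cube is not intersected at this z (z outside [0, 25]); the cube at (-2, -1) is present — its section is the full 6.5×17 rectangle (perimeter 47.00 mm); Taking the union: only the 6.5×17 cube at (-2, -1) is present, so the union is just that shape — boundary = 47.00 mm; the r=4 cylinder at (15.5, 3) contributes a regular 12-gon of circumradius 4 (perimeter = 2·12·4.000·sin(180°/12) = 24.85 mm); Combining (union): the 2 present regions are separate (no shared area or edge), so areas and boundary lengths simply add and each stays a separate island — boundary = 71.85 mm. So its perimeter = 71.85 mm. Layer 67 is larger (77.80 vs 71.85 mm).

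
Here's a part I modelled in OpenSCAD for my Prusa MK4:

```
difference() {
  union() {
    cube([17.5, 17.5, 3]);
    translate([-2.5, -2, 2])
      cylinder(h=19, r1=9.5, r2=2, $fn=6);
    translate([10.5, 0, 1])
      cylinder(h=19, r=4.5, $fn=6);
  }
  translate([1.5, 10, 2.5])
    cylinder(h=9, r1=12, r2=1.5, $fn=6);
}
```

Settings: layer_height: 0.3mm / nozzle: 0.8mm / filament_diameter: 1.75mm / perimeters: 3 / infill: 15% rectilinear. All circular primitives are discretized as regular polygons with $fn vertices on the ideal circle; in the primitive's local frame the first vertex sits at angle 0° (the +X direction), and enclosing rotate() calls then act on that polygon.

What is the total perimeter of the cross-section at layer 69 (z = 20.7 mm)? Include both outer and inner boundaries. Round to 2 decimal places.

12.71 mm

At z = 20.7 mm: the cube does not reach this height (z outside [0, 3]); the cone at (-2.5, -2) (r1=9.5→r2=2) has section circumradius 2.118 here — a regular 6-gon (perimeter = 2·6·2.118·sin(180°/6) = 12.71 mm); the cylinder at (10.5, 0) is absent (z outside [1, 20]); Combining (union): only the cone at (-2.5, -2) is present, so the union is just that shape — boundary = 12.71 mm; the cone at (1.5, 10) is absent (z outside [2.5, 11.5]); Taking the first minus the rest: none of the subtracted shapes is present at this height, so the result so far is unchanged — boundary = 12.71 mm. Overall, the cross-section is a single solid region. Total boundary length (outer) = 12.71 mm.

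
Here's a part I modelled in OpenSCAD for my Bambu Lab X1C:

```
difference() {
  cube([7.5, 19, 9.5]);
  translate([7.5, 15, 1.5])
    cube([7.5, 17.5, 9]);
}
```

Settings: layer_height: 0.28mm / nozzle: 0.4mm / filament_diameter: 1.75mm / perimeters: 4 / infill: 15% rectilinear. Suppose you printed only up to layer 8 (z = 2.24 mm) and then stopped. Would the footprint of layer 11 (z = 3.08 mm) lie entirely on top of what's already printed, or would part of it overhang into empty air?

Compare the two slices. At z = 2.24: the cube (footprint 7.5×19) is included at this height (area 142.50 mm²); the 7.5×17.5 cube at (7.5, 15) contributes its full rectangle (area 131.25 mm²); Subtracting the remaining from the first: starting from the 7.5×19 cube (142.50 mm²), the 7.5×17.5 cube at (7.5, 15) misses the remaining region (no effect) — area = 142.50 mm². At z = 3.08: the cube is present — its section is the full 7.5×19 rectangle (area 142.50 mm²); the cube at (7.5, 15) (footprint 7.5×17.5) is included at this height (area 131.25 mm²); Taking the first minus the rest: starting from the 7.5×19 cube (142.50 mm²), the 7.5×17.5 cube at (7.5, 15) misses the remaining region (no effect) — area = 142.50 mm². Checking containment: the cross-section at z = 3.08 is a subset of the cross-section at z = 2.24.

entirely on top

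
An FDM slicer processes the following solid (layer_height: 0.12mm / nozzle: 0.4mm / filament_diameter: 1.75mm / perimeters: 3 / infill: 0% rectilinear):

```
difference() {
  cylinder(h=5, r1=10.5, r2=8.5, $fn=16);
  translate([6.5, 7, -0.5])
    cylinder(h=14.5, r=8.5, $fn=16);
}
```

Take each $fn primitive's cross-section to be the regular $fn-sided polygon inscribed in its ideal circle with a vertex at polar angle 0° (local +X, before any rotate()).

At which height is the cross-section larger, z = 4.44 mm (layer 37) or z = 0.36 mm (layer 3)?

Layer 37 (z = 4.44): the cone contributes a regular 16-gon of circumradius 8.724 (interpolated between r1=10.5 and r2=8.5 at t=0.888) (area = (16/2)·8.724²·sin(360°/16) = 233.00 mm²); the r=8.5 cylinder at (6.5, 7) gives a regular 16-gon of circumradius 8.5 (constant along its height) (area = (16/2)·8.500²·sin(360°/16) = 221.19 mm²); Subtracting the remaining from the first: starting from the cone (233.00 mm²), the r=8.5 cylinder at (6.5, 7) partially overlaps it — only the 73.64 mm² overlap (of its 221.19 mm²) is removed, clipping the outline — area = 159.36 mm². So its area = 159.36 mm². Layer 3 (z = 0.36): the cone contributes a regular 16-gon of circumradius 10.356 (interpolated between r1=10.5 and r2=8.5 at t=0.072) (area = (16/2)·10.356²·sin(360°/16) = 328.33 mm²); the cylinder at (6.5, 7): section is a regular 16-gon, circumradius r=8.5 (area = (16/2)·8.500²·sin(360°/16) = 221.19 mm²); Taking the first minus the rest: starting from the cone (328.33 mm²), the r=8.5 cylinder at (6.5, 7) partially overlaps it — only the 101.49 mm² overlap (of its 221.19 mm²) is removed, clipping the outline — area = 226.85 mm². So its area = 226.85 mm². Layer 3 is larger (226.85 vs 159.36 mm²).

layer 3 (z = 0.36 mm)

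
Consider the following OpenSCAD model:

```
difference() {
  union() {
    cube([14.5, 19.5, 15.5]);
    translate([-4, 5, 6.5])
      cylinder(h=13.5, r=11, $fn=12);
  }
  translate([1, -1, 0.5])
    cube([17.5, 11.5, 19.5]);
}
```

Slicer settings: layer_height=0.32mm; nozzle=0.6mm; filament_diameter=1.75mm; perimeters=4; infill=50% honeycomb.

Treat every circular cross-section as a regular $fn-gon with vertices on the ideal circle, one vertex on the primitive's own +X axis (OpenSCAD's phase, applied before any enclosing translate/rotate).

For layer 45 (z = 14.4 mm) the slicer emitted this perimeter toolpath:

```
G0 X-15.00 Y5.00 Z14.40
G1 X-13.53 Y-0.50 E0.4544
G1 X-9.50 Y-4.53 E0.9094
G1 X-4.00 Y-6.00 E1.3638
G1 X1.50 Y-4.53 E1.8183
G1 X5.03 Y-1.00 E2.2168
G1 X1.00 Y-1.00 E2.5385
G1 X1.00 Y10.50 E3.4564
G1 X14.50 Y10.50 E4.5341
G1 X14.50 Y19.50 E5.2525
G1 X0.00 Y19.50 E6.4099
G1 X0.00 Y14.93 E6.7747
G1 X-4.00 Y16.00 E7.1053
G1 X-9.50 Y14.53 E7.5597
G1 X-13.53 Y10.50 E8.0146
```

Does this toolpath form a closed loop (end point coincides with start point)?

Start point (G0): (-15.00, 5.00). End point (last G1): the path does not return to the start — open.

no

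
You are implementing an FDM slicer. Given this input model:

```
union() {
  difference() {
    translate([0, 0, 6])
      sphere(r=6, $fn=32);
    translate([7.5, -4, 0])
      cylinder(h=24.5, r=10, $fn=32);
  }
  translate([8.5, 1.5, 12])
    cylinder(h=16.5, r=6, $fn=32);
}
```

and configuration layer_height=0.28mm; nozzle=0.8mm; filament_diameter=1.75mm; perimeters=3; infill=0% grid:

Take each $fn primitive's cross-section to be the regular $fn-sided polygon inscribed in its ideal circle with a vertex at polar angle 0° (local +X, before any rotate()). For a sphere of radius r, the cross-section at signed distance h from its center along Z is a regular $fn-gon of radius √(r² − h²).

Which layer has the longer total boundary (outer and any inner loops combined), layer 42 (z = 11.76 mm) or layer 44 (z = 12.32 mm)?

Layer 42 (z = 11.76): the r=6 sphere slices to a regular 32-gon of circumradius 1.680 (√(r²−h²) with h=5.76 from center) (perimeter = 2·32·1.680·sin(180°/32) = 10.54 mm); the r=10 cylinder at (7.5, -4) contributes a regular 32-gon of circumradius 10 (perimeter = 2·32·10.000·sin(180°/32) = 62.73 mm); Taking the first minus the rest: starting from the r=6 sphere, the r=10 cylinder at (7.5, -4) partially overlaps it — only the 8.56 mm² overlap (of its 312.14 mm²) is removed, clipping the outline — boundary = 3.43 mm; the cylinder at (8.5, 1.5) is absent (z outside [12, 28.5]); Combining (union): only the result so far is present, so the union is just that shape — boundary = 3.43 mm. So its perimeter = 3.43 mm. Layer 44 (z = 12.32): the sphere is absent (|z−center|=6.320 > r=6); the r=10 cylinder at (7.5, -4) gives a regular 32-gon of circumradius 10 (constant along its height) (perimeter = 2·32·10.000·sin(180°/32) = 62.73 mm); Subtracting the remaining from the first: the first operand is absent here, so nothing remains; the cylinder at (8.5, 1.5): section is a regular 32-gon, circumradius r=6 (perimeter = 2·32·6.000·sin(180°/32) = 37.64 mm); Taking the union: only the r=6 cylinder at (8.5, 1.5) is present, so the union is just that shape — boundary = 37.64 mm. So its perimeter = 37.64 mm. Layer 44 is larger (37.64 vs 3.43 mm).

layer 44 (z = 12.32 mm)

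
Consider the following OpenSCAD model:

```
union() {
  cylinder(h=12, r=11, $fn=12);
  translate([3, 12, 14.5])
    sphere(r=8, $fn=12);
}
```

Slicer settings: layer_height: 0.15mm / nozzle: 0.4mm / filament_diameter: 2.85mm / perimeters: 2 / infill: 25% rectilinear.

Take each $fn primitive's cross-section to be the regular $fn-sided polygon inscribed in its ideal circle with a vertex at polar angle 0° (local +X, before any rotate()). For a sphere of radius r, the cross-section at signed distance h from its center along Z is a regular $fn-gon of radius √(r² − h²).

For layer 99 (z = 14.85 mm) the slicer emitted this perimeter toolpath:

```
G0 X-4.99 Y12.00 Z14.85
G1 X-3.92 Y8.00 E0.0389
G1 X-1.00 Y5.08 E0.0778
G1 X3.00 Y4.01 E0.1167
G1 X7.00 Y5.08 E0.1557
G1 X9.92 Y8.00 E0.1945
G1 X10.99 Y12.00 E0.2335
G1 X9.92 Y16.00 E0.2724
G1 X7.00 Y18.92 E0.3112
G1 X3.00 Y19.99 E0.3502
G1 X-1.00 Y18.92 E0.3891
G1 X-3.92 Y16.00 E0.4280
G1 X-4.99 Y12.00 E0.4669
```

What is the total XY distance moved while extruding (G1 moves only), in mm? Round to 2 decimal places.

49.64 mm

Sum the Euclidean lengths of each G1 segment: total = 49.64 mm.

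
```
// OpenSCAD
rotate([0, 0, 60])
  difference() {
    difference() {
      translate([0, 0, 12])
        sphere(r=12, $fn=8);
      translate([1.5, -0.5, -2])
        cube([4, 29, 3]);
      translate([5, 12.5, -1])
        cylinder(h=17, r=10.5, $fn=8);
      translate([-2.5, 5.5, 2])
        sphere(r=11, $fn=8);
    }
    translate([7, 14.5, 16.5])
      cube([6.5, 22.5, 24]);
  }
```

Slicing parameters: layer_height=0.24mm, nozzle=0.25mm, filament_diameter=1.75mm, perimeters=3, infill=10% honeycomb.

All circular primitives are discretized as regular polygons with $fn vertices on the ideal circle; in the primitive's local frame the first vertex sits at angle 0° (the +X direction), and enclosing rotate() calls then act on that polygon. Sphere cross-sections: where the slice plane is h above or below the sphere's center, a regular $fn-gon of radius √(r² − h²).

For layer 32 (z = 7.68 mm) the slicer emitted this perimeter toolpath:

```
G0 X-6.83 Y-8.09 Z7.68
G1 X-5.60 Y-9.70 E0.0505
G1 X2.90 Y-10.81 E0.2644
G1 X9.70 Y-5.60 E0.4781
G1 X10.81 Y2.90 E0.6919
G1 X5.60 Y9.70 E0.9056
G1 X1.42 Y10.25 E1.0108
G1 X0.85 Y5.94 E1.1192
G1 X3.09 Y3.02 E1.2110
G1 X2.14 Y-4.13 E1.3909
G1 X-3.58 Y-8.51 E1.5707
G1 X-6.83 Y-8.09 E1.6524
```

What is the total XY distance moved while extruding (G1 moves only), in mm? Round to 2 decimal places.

66.24 mm

Sum the Euclidean lengths of each G1 segment: total = 66.24 mm.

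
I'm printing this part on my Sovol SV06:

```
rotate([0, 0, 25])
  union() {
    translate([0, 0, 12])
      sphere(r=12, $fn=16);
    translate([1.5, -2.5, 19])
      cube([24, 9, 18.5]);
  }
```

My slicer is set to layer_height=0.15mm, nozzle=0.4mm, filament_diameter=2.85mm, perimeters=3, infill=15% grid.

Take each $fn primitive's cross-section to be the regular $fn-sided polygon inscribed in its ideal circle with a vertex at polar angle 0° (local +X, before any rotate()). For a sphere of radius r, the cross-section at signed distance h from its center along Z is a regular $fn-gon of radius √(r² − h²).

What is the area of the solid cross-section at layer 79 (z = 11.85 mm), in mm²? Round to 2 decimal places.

At z = 11.85 mm: the r=12 sphere contributes a regular 16-gon of circumradius √(12²−0.15²) = 11.999 (area = (16/2)·11.999²·sin(360°/16) = 440.78 mm²); the cube at (1.5, -2.5) is absent (z outside [19, 37.5]); Merging all regions: only the r=12 sphere is present, so the union is just that shape — area = 440.78 mm²; (whole slice rotated 25° about Z — lengths, areas and connectivity unchanged). Overall, the cross-section is a single solid region. Net area = 440.78 mm².

440.78 mm²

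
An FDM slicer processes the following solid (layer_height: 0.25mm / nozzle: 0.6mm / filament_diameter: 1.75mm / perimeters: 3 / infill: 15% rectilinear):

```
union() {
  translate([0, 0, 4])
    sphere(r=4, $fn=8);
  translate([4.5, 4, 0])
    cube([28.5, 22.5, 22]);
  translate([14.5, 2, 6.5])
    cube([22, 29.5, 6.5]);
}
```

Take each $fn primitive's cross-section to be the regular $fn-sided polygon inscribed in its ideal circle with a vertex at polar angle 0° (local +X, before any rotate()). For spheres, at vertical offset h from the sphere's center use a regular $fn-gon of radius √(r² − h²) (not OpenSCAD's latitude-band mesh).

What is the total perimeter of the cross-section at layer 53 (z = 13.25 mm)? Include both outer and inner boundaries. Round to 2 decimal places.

102.00 mm

At z = 13.25 mm: the sphere is not intersected at this z (|z−center|=9.250 > r=4); the cube at (4.5, 4) (footprint 28.5×22.5) is included at this height (perimeter 102.00 mm); the cube at (14.5, 2) is not intersected at this z (z outside [6.5, 13]); Merging all regions: only the 28.5×22.5 cube at (4.5, 4) is present, so the union is just that shape — boundary = 102.00 mm. Overall, the cross-section is a single solid region. Total boundary length (outer) = 102.00 mm.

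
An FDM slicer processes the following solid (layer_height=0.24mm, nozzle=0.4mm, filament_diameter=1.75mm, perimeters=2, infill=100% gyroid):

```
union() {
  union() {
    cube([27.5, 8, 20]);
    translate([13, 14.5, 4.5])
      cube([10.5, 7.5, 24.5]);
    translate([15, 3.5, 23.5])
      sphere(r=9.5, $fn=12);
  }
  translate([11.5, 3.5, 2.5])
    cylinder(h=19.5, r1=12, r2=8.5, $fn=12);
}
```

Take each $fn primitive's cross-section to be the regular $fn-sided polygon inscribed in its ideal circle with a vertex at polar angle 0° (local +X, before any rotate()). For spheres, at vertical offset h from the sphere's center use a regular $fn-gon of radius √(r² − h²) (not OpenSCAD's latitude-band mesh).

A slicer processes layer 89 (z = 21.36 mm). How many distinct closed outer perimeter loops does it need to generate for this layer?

2

At z = 21.36 mm: the cube is not intersected at this z (z outside [0, 20]); the 10.5×7.5 cube at (13, 14.5) contributes its full rectangle; the r=9.5 sphere at (15, 3.5) contributes a regular 12-gon of circumradius √(9.5²−2.14²) = 9.256; Taking the union: the 2 present regions are separate (no shared area or edge), so areas and boundary lengths simply add and each stays a separate island — 2 connected regions; the cone at (11.5, 3.5) contributes a regular 12-gon of circumradius 8.615 (interpolated between r1=12 and r2=8.5 at t=0.967); Merging all regions: the regions partially overlap (shared area 178.16 mm²), so overlapping operands fuse into one piece — 2 connected regions. The result has 2 disconnected regions.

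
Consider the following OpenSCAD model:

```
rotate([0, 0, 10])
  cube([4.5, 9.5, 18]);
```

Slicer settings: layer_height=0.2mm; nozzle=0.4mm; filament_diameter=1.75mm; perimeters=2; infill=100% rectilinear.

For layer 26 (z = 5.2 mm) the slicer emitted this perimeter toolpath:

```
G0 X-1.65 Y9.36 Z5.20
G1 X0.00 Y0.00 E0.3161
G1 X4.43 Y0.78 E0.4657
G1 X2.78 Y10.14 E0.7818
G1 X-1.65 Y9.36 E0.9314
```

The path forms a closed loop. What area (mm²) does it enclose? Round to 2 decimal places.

42.75 mm²

Apply the shoelace formula to the sequence of (X, Y) vertices; enclosed area = 42.75 mm².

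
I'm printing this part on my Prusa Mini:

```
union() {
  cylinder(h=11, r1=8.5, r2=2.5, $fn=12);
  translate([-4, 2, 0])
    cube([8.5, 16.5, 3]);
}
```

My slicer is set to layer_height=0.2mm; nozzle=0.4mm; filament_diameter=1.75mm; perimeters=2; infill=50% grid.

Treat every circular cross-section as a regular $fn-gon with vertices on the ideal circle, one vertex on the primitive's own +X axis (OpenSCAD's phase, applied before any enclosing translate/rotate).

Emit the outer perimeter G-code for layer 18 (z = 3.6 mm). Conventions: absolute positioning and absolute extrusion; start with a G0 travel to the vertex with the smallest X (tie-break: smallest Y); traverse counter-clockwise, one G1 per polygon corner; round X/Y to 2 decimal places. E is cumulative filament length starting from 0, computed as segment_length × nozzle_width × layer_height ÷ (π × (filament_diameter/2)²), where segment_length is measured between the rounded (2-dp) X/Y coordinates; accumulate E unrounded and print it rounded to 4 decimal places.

At z = 3.6 mm: the cone contributes a regular 12-gon of circumradius 6.536 (interpolated between r1=8.5 and r2=2.5 at t=0.327); the cube at (-4, 2) is absent (z outside [0, 3]); Combining (union): only the cone is present, so the union is just that shape — 1 connected region. The outline is a single polygon with 12 vertices. Extrusion per mm of travel: 0.4 × 0.2 / (π × 0.875²) = 0.033260. Accumulating E over each segment gives final E = 1.3507.

G0 X-6.54 Y0.00 Z3.60
G1 X-5.66 Y-3.27 E0.1126
G1 X-3.27 Y-5.66 E0.2250
G1 X0.00 Y-6.54 E0.3377
G1 X3.27 Y-5.66 E0.4503
G1 X5.66 Y-3.27 E0.5627
G1 X6.54 Y0.00 E0.6754
G1 X5.66 Y3.27 E0.7880
G1 X3.27 Y5.66 E0.9004
G1 X0.00 Y6.54 E1.0130
G1 X-3.27 Y5.66 E1.1257
G1 X-5.66 Y3.27 E1.2381
G1 X-6.54 Y0.00 E1.3507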